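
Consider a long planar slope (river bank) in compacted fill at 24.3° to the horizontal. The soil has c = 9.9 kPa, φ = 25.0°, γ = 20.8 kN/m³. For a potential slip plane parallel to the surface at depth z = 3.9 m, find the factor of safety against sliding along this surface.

For an infinite slope with a slip plane parallel to the surface (no pore pressure): FS = [c + γz cos²β tanφ] / [γz sinβ cosβ].
γz = 20.8·3.9 = 81.12 kN/m²
Numerator = 9.9 + 81.12·cos²24.3°·tan25.0° = 9.9 + 81.12·0.8307·0.4663 = 41.321 kPa
Denominator = 81.12·sin24.3°·cos24.3° = 81.12·0.4115·0.9114 = 30.425 kPa
FS = 41.321 / 30.425 = 1.358

FS = 1.36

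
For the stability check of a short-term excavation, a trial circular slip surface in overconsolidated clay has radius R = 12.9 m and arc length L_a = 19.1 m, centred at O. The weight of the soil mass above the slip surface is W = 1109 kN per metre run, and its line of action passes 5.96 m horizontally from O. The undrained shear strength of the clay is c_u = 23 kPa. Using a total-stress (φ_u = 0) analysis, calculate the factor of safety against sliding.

Taking moments about the centre O, the resisting moment is provided by the undrained shear strength acting along the arc:
M_R = c_u·L_a·R = 23·19.10·12.9 = 5667.0 kN·m/m
M_D = W·d = 1109·5.96 = 6609.6 kN·m/m
FS = M_R / M_D = 5667.0 / 6609.6 = 0.857

FS = 0.86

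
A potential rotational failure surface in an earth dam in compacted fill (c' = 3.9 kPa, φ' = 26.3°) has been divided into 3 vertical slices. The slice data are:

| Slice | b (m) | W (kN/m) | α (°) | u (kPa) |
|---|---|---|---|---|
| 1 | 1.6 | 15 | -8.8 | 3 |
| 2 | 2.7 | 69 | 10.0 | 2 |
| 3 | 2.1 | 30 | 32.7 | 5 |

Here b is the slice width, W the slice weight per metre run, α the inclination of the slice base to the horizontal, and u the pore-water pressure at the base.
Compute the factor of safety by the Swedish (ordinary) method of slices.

Ordinary method of slices: FS = Σ[c'·Δl_i + (W_i cosα_i − u_i·Δl_i)·tanφ'] / Σ W_i sinα_i, with Δl_i = b_i / cosα_i.
Slice 1: Δl = 1.6/cos(-8.8°) = 1.619 m; N'_1 = 15·cos(-8.8°) − 3·1.619 = 10.0; c'Δl = 6.31; W sinα = -2.3
Slice 2: Δl = 2.7/cos10.0° = 2.742 m; N'_2 = 69·cos10.0° − 2·2.742 = 62.5; c'Δl = 10.69; W sinα = 12.0
Slice 3: Δl = 2.1/cos32.7° = 2.496 m; N'_3 = 30·cos32.7° − 5·2.496 = 12.8; c'Δl = 9.73; W sinα = 16.2
Σc'Δl = 26.7 kN/m; ΣN' = 85.2 kN/m; ΣW sinα = 25.9 kN/m
Resisting = 26.7 + 85.2·tan26.3° = 26.7 + 42.1 = 68.8 kN/m
FS = 68.8 / 25.9 = 2.659

FS = 2.66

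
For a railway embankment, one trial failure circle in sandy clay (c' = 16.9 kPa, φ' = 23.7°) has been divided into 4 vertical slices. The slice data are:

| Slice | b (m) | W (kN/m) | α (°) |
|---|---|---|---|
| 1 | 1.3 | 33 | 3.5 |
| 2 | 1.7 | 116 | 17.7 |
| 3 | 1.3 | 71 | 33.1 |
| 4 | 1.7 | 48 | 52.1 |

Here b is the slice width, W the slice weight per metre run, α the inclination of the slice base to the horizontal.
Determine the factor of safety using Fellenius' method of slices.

Ordinary method of slices: FS = Σ[c'·Δl_i + (W_i cosα_i)·tanφ'] / Σ W_i sinα_i, with Δl_i = b_i / cosα_i.
Slice 1: Δl = 1.3/cos3.5° = 1.302 m; N'_1 = 33·cos3.5° = 32.9; c'Δl = 22.01; W sinα = 2.0
Slice 2: Δl = 1.7/cos17.7° = 1.784 m; N'_2 = 116·cos17.7° = 110.5; c'Δl = 30.16; W sinα = 35.3
Slice 3: Δl = 1.3/cos33.1° = 1.552 m; N'_3 = 71·cos33.1° = 59.5; c'Δl = 26.23; W sinα = 38.8
Slice 4: Δl = 1.7/cos52.1° = 2.767 m; N'_4 = 48·cos52.1° = 29.5; c'Δl = 46.77; W sinα = 37.9
Σc'Δl = 125.2 kN/m; ΣN' = 232.4 kN/m; ΣW sinα = 113.9 kN/m
Resisting = 125.2 + 232.4·tan23.7° = 125.2 + 102.0 = 227.2 kN/m
FS = 227.2 / 113.9 = 1.994

FS = 1.99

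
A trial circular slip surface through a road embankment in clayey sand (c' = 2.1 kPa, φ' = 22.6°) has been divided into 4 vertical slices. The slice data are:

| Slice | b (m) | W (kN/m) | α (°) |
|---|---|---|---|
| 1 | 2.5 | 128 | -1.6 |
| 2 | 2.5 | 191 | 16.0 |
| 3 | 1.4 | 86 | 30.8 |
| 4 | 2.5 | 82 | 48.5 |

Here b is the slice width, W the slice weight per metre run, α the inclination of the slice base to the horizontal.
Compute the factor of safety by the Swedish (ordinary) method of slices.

Ordinary method of slices: FS = Σ[c'·Δl_i + (W_i cosα_i)·tanφ'] / Σ W_i sinα_i, with Δl_i = b_i / cosα_i.
Slice 1: Δl = 2.5/cos(-1.6°) = 2.501 m; N'_1 = 128·cos(-1.6°) = 128.0; c'Δl = 5.25; W sinα = -3.6
Slice 2: Δl = 2.5/cos16.0° = 2.601 m; N'_2 = 191·cos16.0° = 183.6; c'Δl = 5.46; W sinα = 52.6
Slice 3: Δl = 1.4/cos30.8° = 1.630 m; N'_3 = 86·cos30.8° = 73.9; c'Δl = 3.42; W sinα = 44.0
Slice 4: Δl = 2.5/cos48.5° = 3.773 m; N'_4 = 82·cos48.5° = 54.3; c'Δl = 7.92; W sinα = 61.4
Σc'Δl = 22.1 kN/m; ΣN' = 439.8 kN/m; ΣW sinα = 154.5 kN/m
Resisting = 22.1 + 439.8·tan22.6° = 22.1 + 183.1 = 205.1 kN/m
FS = 205.1 / 154.5 = 1.327

FS = 1.33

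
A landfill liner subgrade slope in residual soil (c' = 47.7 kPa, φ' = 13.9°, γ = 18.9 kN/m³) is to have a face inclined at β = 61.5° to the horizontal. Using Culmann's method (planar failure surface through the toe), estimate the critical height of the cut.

H_c = 26.44 m

Culmann's analysis gives the critical failure plane at α_cr = (β + φ')/2 = (61.5 + 13.9)/2 = 37.7°, and the critical height
H_c = (4c'/γ) · sinβ cosφ' / [1 − cos(β − φ')]
    = (4·47.7/18.9) · sin61.5°·cos13.9° / [1 − cos(47.6°)]
    = 10.095 · 0.8788·0.9707 / [1 − 0.6743]
    = 10.095 · 0.8531 / 0.3257
    = 26.44 m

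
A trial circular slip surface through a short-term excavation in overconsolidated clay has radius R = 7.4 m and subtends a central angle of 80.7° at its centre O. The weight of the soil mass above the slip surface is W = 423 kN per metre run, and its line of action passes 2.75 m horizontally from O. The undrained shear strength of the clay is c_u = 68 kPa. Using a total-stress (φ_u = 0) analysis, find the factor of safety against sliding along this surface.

Taking moments about the centre O, the resisting moment is provided by the undrained shear strength acting along the arc:
Arc length L_a = R·θ = 7.4·(80.7°·π/180) = 7.4·1.4085 = 10.42 m
M_R = c_u·L_a·R = 68·10.42·7.4 = 5244.7 kN·m/m
M_D = W·d = 423·2.75 = 1163.2 kN·m/m
FS = M_R / M_D = 5244.7 / 1163.2 = 4.509

FS = 4.51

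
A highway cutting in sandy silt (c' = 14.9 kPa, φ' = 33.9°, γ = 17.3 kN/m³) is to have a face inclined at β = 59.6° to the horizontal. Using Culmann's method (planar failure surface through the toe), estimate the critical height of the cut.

Culmann's analysis gives the critical failure plane at α_cr = (β + φ')/2 = (59.6 + 33.9)/2 = 46.8°, and the critical height
H_c = (4c'/γ) · sinβ cosφ' / [1 − cos(β − φ')]
    = (4·14.9/17.3) · sin59.6°·cos33.9° / [1 − cos(25.7°)]
    = 3.445 · 0.8625·0.8300 / [1 − 0.9011]
    = 3.445 · 0.7159 / 0.0989
    = 24.93 m

H_c = 24.93 m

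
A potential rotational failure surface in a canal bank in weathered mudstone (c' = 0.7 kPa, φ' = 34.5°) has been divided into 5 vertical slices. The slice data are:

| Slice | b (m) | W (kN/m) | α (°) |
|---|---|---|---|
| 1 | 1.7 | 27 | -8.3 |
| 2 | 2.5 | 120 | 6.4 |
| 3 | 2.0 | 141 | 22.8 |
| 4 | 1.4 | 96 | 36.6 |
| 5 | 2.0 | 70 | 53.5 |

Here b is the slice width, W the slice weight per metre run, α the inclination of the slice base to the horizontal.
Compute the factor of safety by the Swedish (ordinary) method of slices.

Ordinary method of slices: FS = Σ[c'·Δl_i + (W_i cosα_i)·tanφ'] / Σ W_i sinα_i, with Δl_i = b_i / cosα_i.
Slice 1: Δl = 1.7/cos(-8.3°) = 1.718 m; N'_1 = 27·cos(-8.3°) = 26.7; c'Δl = 1.20; W sinα = -3.9
Slice 2: Δl = 2.5/cos6.4° = 2.516 m; N'_2 = 120·cos6.4° = 119.3; c'Δl = 1.76; W sinα = 13.4
Slice 3: Δl = 2.0/cos22.8° = 2.170 m; N'_3 = 141·cos22.8° = 130.0; c'Δl = 1.52; W sinα = 54.6
Slice 4: Δl = 1.4/cos36.6° = 1.744 m; N'_4 = 96·cos36.6° = 77.1; c'Δl = 1.22; W sinα = 57.2
Slice 5: Δl = 2.0/cos53.5° = 3.362 m; N'_5 = 70·cos53.5° = 41.6; c'Δl = 2.35; W sinα = 56.3
Σc'Δl = 8.1 kN/m; ΣN' = 394.7 kN/m; ΣW sinα = 177.6 kN/m
Resisting = 8.1 + 394.7·tan34.5° = 8.1 + 271.2 = 279.3 kN/m
FS = 279.3 / 177.6 = 1.572

FS = 1.57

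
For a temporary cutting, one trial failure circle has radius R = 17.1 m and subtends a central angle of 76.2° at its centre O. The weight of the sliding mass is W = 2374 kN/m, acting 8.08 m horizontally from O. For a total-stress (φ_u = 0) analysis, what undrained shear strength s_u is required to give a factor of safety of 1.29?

FS = s_u·L_a·R / (W·d), so s_u = FS·W·d / (L_a·R).
Arc length L_a = R·θ = 17.1·(76.2°·π/180) = 17.1·1.3299 = 22.74 m
s_u = 1.29·2374·8.08 / (22.74·17.1) = 24744.7 / 388.89 = 63.63 kPa

s_u = 63.6 kPa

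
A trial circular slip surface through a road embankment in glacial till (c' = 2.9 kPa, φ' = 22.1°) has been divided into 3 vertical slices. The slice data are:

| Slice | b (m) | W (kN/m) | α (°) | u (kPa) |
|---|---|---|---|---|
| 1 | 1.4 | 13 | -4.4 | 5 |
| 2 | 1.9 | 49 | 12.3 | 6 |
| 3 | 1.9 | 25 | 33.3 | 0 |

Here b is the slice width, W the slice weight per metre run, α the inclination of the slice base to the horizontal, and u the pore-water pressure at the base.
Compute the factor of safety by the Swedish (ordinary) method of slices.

FS = 1.81

Ordinary method of slices: FS = Σ[c'·Δl_i + (W_i cosα_i − u_i·Δl_i)·tanφ'] / Σ W_i sinα_i, with Δl_i = b_i / cosα_i.
Slice 1: Δl = 1.4/cos(-4.4°) = 1.404 m; N'_1 = 13·cos(-4.4°) − 5·1.404 = 5.9; c'Δl = 4.07; W sinα = -1.0
Slice 2: Δl = 1.9/cos12.3° = 1.945 m; N'_2 = 49·cos12.3° − 6·1.945 = 36.2; c'Δl = 5.64; W sinα = 10.4
Slice 3: Δl = 1.9/cos33.3° = 2.273 m; N'_3 = 25·cos33.3° − 0·2.273 = 20.9; c'Δl = 6.59; W sinα = 13.7
Σc'Δl = 16.3 kN/m; ΣN' = 63.0 kN/m; ΣW sinα = 23.2 kN/m
Resisting = 16.3 + 63.0·tan22.1° = 16.3 + 25.6 = 41.9 kN/m
FS = 41.9 / 23.2 = 1.809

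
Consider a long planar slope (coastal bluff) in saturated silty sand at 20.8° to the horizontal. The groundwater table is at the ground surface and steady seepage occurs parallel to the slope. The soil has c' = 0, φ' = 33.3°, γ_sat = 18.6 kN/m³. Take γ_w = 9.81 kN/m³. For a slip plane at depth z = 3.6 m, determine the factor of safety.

FS = 0.82

With seepage parallel to the slope and the water table at the surface, the effective normal stress on the slip plane uses the buoyant unit weight γ' = γ_sat − γ_w while the driving shear stress uses γ_sat:
FS = [c' + γ' z cos²β tanφ'] / [γ_sat z sinβ cosβ]
(For c' = 0 this reduces to FS = (γ'/γ_sat)·tanφ'/tanβ.)
γ' = 18.6 − 9.81 = 8.79 kN/m³
Numerator = 0.0 + 8.79·3.6·cos²20.8°·tan33.3° = 0.0 + 8.79·3.6·0.8739·0.6569 = 18.165 kPa
Denominator = 18.6·3.6·sin20.8°·cos20.8° = 18.6·3.6·0.3551·0.9348 = 22.228 kPa
FS = 18.165 / 22.228 = 0.817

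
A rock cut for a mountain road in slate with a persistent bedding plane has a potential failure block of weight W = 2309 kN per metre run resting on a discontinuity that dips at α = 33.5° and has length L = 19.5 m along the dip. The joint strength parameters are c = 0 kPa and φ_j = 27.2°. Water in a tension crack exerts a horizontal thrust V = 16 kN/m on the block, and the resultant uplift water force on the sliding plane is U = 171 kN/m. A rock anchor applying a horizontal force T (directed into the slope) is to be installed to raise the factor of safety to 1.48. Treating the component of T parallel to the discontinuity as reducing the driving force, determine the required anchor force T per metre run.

Resolving forces along and normal to the sliding plane, with the horizontal anchor force T adding T·sinα to the effective normal force and T·cosα acting up the plane against the driving force:
FS = [cL + (W cosα − U − V sinα + T sinα) tanφ_j] / [W sinα + V cosα − T cosα]
Without the anchor: N' = 1745.6 kN/m, driving T_d = 1287.8 kN/m, resisting R = 0·19.5 + 1745.6·tan27.2° = 897.1 kN/m, FS = 0.70.
Setting FS = 1.48 and solving for T:
1.48·(1287.8 − T cos33.5°) = 897.1 + T sin33.5°·tan27.2°
T·(sin33.5°·tan27.2° + 1.48·cos33.5°) = 1.48·1287.8 − 897.1
T·(0.5519·0.5139 + 1.48·0.8339) = 1905.9 − 897.1 = 1008.8
T·1.5178 = 1008.8
T = 664.6 kN/m

T = 665 kN/m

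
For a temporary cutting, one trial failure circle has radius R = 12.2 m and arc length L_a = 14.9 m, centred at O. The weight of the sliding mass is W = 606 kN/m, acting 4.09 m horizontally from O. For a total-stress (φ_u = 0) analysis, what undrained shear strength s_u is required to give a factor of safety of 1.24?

s_u = 16.9 kPa

FS = s_u·L_a·R / (W·d), so s_u = FS·W·d / (L_a·R).
s_u = 1.24·606·4.09 / (14.90·12.2) = 3073.4 / 181.78 = 16.91 kPa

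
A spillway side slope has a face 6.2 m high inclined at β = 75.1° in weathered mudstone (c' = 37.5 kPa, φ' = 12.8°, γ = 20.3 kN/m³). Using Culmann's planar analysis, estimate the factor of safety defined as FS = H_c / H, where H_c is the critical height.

H_c = (4c'/γ) · sinβ cosφ' / [1 − cos(β − φ')]
    = (4·37.5/20.3) · sin75.1°·cos12.8° / [1 − cos62.3°]
    = 7.389 · 0.9424 / 0.5352 = 13.01 m
FS = H_c / H = 13.01 / 6.2 = 2.099

FS = 2.10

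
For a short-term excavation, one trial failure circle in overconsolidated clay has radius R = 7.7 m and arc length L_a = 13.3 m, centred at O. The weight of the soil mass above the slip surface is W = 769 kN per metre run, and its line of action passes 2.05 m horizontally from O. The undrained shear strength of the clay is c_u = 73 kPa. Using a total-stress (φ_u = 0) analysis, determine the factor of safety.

Taking moments about the centre O, the resisting moment is provided by the undrained shear strength acting along the arc:
M_R = c_u·L_a·R = 73·13.30·7.7 = 7475.9 kN·m/m
M_D = W·d = 769·2.05 = 1576.4 kN·m/m
FS = M_R / M_D = 7475.9 / 1576.4 = 4.742

FS = 4.74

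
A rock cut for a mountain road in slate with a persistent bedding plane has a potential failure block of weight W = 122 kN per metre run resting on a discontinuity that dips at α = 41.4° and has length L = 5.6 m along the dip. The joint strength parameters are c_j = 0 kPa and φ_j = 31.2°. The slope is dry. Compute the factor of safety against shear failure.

FS = 0.69

Resolving the block weight along and normal to the plane and applying the Mohr–Coulomb strength on the joint:
N' = W cosα = 122·cos41.4° = 91.5 kN/m
Driving force T = W sinα = 122·sin41.4° = 80.7 kN/m
Resisting force R = c_j·L + N'·tanφ_j = 0·5.6 + 91.5·tan31.2° = 0.0 + 55.4 = 55.4 kN/m
FS = R / T = 55.4 / 80.7 = 0.687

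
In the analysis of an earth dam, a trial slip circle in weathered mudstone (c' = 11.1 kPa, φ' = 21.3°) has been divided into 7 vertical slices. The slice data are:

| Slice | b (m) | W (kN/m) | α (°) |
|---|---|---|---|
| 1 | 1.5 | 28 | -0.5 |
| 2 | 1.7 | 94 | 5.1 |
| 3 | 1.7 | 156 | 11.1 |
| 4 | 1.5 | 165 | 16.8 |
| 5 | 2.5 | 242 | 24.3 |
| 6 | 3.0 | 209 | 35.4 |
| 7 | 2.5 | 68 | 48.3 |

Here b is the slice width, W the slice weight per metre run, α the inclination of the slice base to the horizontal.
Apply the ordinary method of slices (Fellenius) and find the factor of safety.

FS = 1.47

Ordinary method of slices: FS = Σ[c'·Δl_i + (W_i cosα_i)·tanφ'] / Σ W_i sinα_i, with Δl_i = b_i / cosα_i.
Slice 1: Δl = 1.5/cos(-0.5°) = 1.500 m; N'_1 = 28·cos(-0.5°) = 28.0; c'Δl = 16.65; W sinα = -0.2
Slice 2: Δl = 1.7/cos5.1° = 1.707 m; N'_2 = 94·cos5.1° = 93.6; c'Δl = 18.95; W sinα = 8.4
Slice 3: Δl = 1.7/cos11.1° = 1.732 m; N'_3 = 156·cos11.1° = 153.1; c'Δl = 19.23; W sinα = 30.0
Slice 4: Δl = 1.5/cos16.8° = 1.567 m; N'_4 = 165·cos16.8° = 158.0; c'Δl = 17.39; W sinα = 47.7
Slice 5: Δl = 2.5/cos24.3° = 2.743 m; N'_5 = 242·cos24.3° = 220.6; c'Δl = 30.45; W sinα = 99.6
Slice 6: Δl = 3.0/cos35.4° = 3.680 m; N'_6 = 209·cos35.4° = 170.4; c'Δl = 40.85; W sinα = 121.1
Slice 7: Δl = 2.5/cos48.3° = 3.758 m; N'_7 = 68·cos48.3° = 45.2; c'Δl = 41.71; W sinα = 50.8
Σc'Δl = 185.2 kN/m; ΣN' = 868.8 kN/m; ΣW sinα = 357.3 kN/m
Resisting = 185.2 + 868.8·tan21.3° = 185.2 + 338.7 = 524.0 kN/m
FS = 524.0 / 357.3 = 1.467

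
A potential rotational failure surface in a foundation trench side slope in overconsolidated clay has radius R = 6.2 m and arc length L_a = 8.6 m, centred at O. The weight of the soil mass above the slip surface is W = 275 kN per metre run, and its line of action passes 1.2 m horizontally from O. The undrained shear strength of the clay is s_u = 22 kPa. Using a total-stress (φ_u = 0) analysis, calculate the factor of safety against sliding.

FS = 3.55

Taking moments about the centre O, the resisting moment is provided by the undrained shear strength acting along the arc:
M_R = s_u·L_a·R = 22·8.60·6.2 = 1173.0 kN·m/m
M_D = W·d = 275·1.2 = 330.0 kN·m/m
FS = M_R / M_D = 1173.0 / 330.0 = 3.555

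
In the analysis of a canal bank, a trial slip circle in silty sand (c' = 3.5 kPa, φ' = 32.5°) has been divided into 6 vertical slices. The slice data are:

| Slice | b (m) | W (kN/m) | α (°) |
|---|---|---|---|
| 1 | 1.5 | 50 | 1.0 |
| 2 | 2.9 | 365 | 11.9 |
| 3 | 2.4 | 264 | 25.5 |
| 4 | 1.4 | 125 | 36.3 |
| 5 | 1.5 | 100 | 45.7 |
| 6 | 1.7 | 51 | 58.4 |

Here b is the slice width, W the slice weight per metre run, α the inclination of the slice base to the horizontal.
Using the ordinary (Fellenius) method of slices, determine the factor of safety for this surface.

FS = 1.55

Ordinary method of slices: FS = Σ[c'·Δl_i + (W_i cosα_i)·tanφ'] / Σ W_i sinα_i, with Δl_i = b_i / cosα_i.
Slice 1: Δl = 1.5/cos1.0° = 1.500 m; N'_1 = 50·cos1.0° = 50.0; c'Δl = 5.25; W sinα = 0.9
Slice 2: Δl = 2.9/cos11.9° = 2.964 m; N'_2 = 365·cos11.9° = 357.2; c'Δl = 10.37; W sinα = 75.3
Slice 3: Δl = 2.4/cos25.5° = 2.659 m; N'_3 = 264·cos25.5° = 238.3; c'Δl = 9.31; W sinα = 113.7
Slice 4: Δl = 1.4/cos36.3° = 1.737 m; N'_4 = 125·cos36.3° = 100.7; c'Δl = 6.08; W sinα = 74.0
Slice 5: Δl = 1.5/cos45.7° = 2.148 m; N'_5 = 100·cos45.7° = 69.8; c'Δl = 7.52; W sinα = 71.6
Slice 6: Δl = 1.7/cos58.4° = 3.244 m; N'_6 = 51·cos58.4° = 26.7; c'Δl = 11.36; W sinα = 43.4
Σc'Δl = 49.9 kN/m; ΣN' = 842.7 kN/m; ΣW sinα = 378.8 kN/m
Resisting = 49.9 + 842.7·tan32.5° = 49.9 + 536.9 = 586.8 kN/m
FS = 586.8 / 378.8 = 1.549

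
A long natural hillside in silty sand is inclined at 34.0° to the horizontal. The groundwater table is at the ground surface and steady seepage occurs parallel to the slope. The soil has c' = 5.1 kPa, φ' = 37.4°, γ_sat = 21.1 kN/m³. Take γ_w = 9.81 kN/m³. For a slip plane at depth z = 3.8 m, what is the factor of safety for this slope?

With seepage parallel to the slope and the water table at the surface, the effective normal stress on the slip plane uses the buoyant unit weight γ' = γ_sat − γ_w while the driving shear stress uses γ_sat:
FS = [c' + γ' z cos²β tanφ'] / [γ_sat z sinβ cosβ]
γ' = 21.1 − 9.81 = 11.29 kN/m³
Numerator = 5.1 + 11.29·3.8·cos²34.0°·tan37.4° = 5.1 + 11.29·3.8·0.6873·0.7646 = 27.644 kPa
Denominator = 21.1·3.8·sin34.0°·cos34.0° = 21.1·3.8·0.5592·0.8290 = 37.171 kPa
FS = 27.644 / 37.171 = 0.744

FS = 0.74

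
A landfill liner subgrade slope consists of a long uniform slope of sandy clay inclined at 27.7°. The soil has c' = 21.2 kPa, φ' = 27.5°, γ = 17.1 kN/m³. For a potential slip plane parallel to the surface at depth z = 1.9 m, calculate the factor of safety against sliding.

For an infinite slope with a slip plane parallel to the surface (no pore pressure): FS = [c' + γz cos²β tanφ'] / [γz sinβ cosβ].
γz = 17.1·1.9 = 32.49 kN/m²
Numerator = 21.2 + 32.49·cos²27.7°·tan27.5° = 21.2 + 32.49·0.7839·0.5206 = 34.459 kPa
Denominator = 32.49·sin27.7°·cos27.7° = 32.49·0.4648·0.8854 = 13.372 kPa
FS = 34.459 / 13.372 = 2.577

FS = 2.58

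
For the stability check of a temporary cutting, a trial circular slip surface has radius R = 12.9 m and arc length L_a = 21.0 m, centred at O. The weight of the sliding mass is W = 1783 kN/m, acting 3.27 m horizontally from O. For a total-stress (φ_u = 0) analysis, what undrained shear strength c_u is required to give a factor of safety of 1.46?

FS = c_u·L_a·R / (W·d), so c_u = FS·W·d / (L_a·R).
c_u = 1.46·1783·3.27 / (21.00·12.9) = 8512.4 / 270.90 = 31.42 kPa

c_u = 31.4 kPa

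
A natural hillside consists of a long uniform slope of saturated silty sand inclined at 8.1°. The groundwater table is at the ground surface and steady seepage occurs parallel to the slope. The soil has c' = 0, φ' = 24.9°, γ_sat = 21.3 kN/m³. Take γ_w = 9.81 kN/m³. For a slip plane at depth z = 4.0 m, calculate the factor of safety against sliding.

FS = 1.76

With seepage parallel to the slope and the water table at the surface, the effective normal stress on the slip plane uses the buoyant unit weight γ' = γ_sat − γ_w while the driving shear stress uses γ_sat:
FS = [c' + γ' z cos²β tanφ'] / [γ_sat z sinβ cosβ]
(For c' = 0 this reduces to FS = (γ'/γ_sat)·tanφ'/tanβ.)
γ' = 21.3 − 9.81 = 11.49 kN/m³
Numerator = 0.0 + 11.49·4.0·cos²8.1°·tan24.9° = 0.0 + 11.49·4.0·0.9801·0.4642 = 20.910 kPa
Denominator = 21.3·4.0·sin8.1°·cos8.1° = 21.3·4.0·0.1409·0.9900 = 11.885 kPa
FS = 20.910 / 11.885 = 1.759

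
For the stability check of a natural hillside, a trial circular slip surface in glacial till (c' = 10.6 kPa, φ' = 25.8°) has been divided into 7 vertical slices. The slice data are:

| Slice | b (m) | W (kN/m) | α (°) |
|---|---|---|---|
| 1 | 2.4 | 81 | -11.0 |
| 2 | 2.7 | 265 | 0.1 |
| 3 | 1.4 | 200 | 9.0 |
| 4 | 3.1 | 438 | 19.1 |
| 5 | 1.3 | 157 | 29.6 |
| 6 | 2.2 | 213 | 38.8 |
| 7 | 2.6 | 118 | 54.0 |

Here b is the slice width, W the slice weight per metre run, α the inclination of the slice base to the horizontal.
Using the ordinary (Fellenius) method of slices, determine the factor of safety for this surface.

FS = 1.80

Ordinary method of slices: FS = Σ[c'·Δl_i + (W_i cosα_i)·tanφ'] / Σ W_i sinα_i, with Δl_i = b_i / cosα_i.
Slice 1: Δl = 2.4/cos(-11.0°) = 2.445 m; N'_1 = 81·cos(-11.0°) = 79.5; c'Δl = 25.92; W sinα = -15.5
Slice 2: Δl = 2.7/cos0.1° = 2.700 m; N'_2 = 265·cos0.1° = 265.0; c'Δl = 28.62; W sinα = 0.5
Slice 3: Δl = 1.4/cos9.0° = 1.417 m; N'_3 = 200·cos9.0° = 197.5; c'Δl = 15.02; W sinα = 31.3
Slice 4: Δl = 3.1/cos19.1° = 3.281 m; N'_4 = 438·cos19.1° = 413.9; c'Δl = 34.77; W sinα = 143.3
Slice 5: Δl = 1.3/cos29.6° = 1.495 m; N'_5 = 157·cos29.6° = 136.5; c'Δl = 15.85; W sinα = 77.5
Slice 6: Δl = 2.2/cos38.8° = 2.823 m; N'_6 = 213·cos38.8° = 166.0; c'Δl = 29.92; W sinα = 133.5
Slice 7: Δl = 2.6/cos54.0° = 4.423 m; N'_7 = 118·cos54.0° = 69.4; c'Δl = 46.89; W sinα = 95.5
Σc'Δl = 197.0 kN/m; ΣN' = 1327.8 kN/m; ΣW sinα = 466.1 kN/m
Resisting = 197.0 + 1327.8·tan25.8° = 197.0 + 641.9 = 838.9 kN/m
FS = 838.9 / 466.1 = 1.800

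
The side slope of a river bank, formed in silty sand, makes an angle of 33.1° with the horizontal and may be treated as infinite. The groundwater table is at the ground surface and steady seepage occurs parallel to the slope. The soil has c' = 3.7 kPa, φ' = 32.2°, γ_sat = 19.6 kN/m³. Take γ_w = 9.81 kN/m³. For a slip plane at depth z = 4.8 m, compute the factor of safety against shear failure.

With seepage parallel to the slope and the water table at the surface, the effective normal stress on the slip plane uses the buoyant unit weight γ' = γ_sat − γ_w while the driving shear stress uses γ_sat:
FS = [c' + γ' z cos²β tanφ'] / [γ_sat z sinβ cosβ]
γ' = 19.6 − 9.81 = 9.79 kN/m³
Numerator = 3.7 + 9.79·4.8·cos²33.1°·tan32.2° = 3.7 + 9.79·4.8·0.7018·0.6297 = 24.467 kPa
Denominator = 19.6·4.8·sin33.1°·cos33.1° = 19.6·4.8·0.5461·0.8377 = 43.040 kPa
FS = 24.467 / 43.040 = 0.568

FS = 0.57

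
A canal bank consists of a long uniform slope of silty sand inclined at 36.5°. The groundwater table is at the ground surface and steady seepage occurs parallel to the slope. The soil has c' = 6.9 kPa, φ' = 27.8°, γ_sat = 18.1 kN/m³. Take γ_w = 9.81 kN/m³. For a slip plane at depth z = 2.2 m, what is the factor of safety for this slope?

With seepage parallel to the slope and the water table at the surface, the effective normal stress on the slip plane uses the buoyant unit weight γ' = γ_sat − γ_w while the driving shear stress uses γ_sat:
FS = [c' + γ' z cos²β tanφ'] / [γ_sat z sinβ cosβ]
γ' = 18.1 − 9.81 = 8.29 kN/m³
Numerator = 6.9 + 8.29·2.2·cos²36.5°·tan27.8° = 6.9 + 8.29·2.2·0.6462·0.5272 = 13.114 kPa
Denominator = 18.1·2.2·sin36.5°·cos36.5° = 18.1·2.2·0.5948·0.8039 = 19.040 kPa
FS = 13.114 / 19.040 = 0.689

FS = 0.69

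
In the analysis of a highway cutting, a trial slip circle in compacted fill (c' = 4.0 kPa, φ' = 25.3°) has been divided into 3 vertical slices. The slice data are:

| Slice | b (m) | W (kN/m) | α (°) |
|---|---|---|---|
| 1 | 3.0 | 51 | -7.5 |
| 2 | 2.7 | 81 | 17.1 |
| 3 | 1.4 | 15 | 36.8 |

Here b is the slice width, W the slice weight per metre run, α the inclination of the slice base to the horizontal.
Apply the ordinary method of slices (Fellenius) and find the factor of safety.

Ordinary method of slices: FS = Σ[c'·Δl_i + (W_i cosα_i)·tanφ'] / Σ W_i sinα_i, with Δl_i = b_i / cosα_i.
Slice 1: Δl = 3.0/cos(-7.5°) = 3.026 m; N'_1 = 51·cos(-7.5°) = 50.6; c'Δl = 12.10; W sinα = -6.7
Slice 2: Δl = 2.7/cos17.1° = 2.825 m; N'_2 = 81·cos17.1° = 77.4; c'Δl = 11.30; W sinα = 23.8
Slice 3: Δl = 1.4/cos36.8° = 1.748 m; N'_3 = 15·cos36.8° = 12.0; c'Δl = 6.99; W sinα = 9.0
Σc'Δl = 30.4 kN/m; ΣN' = 140.0 kN/m; ΣW sinα = 26.1 kN/m
Resisting = 30.4 + 140.0·tan25.3° = 30.4 + 66.2 = 96.6 kN/m
FS = 96.6 / 26.1 = 3.694

FS = 3.69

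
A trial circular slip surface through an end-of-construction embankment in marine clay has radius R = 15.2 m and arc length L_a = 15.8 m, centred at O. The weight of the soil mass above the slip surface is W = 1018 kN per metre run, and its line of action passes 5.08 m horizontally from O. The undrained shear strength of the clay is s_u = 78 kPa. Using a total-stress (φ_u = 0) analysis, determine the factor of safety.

Taking moments about the centre O, the resisting moment is provided by the undrained shear strength acting along the arc:
M_R = s_u·L_a·R = 78·15.80·15.2 = 18732.5 kN·m/m
M_D = W·d = 1018·5.08 = 5171.4 kN·m/m
FS = M_R / M_D = 18732.5 / 5171.4 = 3.622

FS = 3.62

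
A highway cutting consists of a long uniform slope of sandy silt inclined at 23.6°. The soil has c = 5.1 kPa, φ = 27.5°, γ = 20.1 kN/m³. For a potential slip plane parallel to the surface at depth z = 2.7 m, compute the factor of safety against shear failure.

FS = 1.45

For an infinite slope with a slip plane parallel to the surface (no pore pressure): FS = [c + γz cos²β tanφ] / [γz sinβ cosβ].
γz = 20.1·2.7 = 54.27 kN/m²
Numerator = 5.1 + 54.27·cos²23.6°·tan27.5° = 5.1 + 54.27·0.8397·0.5206 = 28.823 kPa
Denominator = 54.27·sin23.6°·cos23.6° = 54.27·0.4003·0.9164 = 19.910 kPa
FS = 28.823 / 19.910 = 1.448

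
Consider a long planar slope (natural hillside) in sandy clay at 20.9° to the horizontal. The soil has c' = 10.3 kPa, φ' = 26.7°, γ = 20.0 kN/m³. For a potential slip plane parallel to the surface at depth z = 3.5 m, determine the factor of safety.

For an infinite slope with a slip plane parallel to the surface (no pore pressure): FS = [c' + γz cos²β tanφ'] / [γz sinβ cosβ].
γz = 20.0·3.5 = 70.00 kN/m²
Numerator = 10.3 + 70.00·cos²20.9°·tan26.7° = 10.3 + 70.00·0.8727·0.5029 = 41.026 kPa
Denominator = 70.00·sin20.9°·cos20.9° = 70.00·0.3567·0.9342 = 23.329 kPa
FS = 41.026 / 23.329 = 1.759

FS = 1.76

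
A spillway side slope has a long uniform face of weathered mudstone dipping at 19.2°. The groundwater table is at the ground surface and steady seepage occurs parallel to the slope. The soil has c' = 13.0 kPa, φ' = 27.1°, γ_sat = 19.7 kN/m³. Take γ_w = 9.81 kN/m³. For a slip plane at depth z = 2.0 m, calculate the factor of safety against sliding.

FS = 1.80

With seepage parallel to the slope and the water table at the surface, the effective normal stress on the slip plane uses the buoyant unit weight γ' = γ_sat − γ_w while the driving shear stress uses γ_sat:
FS = [c' + γ' z cos²β tanφ'] / [γ_sat z sinβ cosβ]
γ' = 19.7 − 9.81 = 9.89 kN/m³
Numerator = 13.0 + 9.89·2.0·cos²19.2°·tan27.1° = 13.0 + 9.89·2.0·0.8918·0.5117 = 22.027 kPa
Denominator = 19.7·2.0·sin19.2°·cos19.2° = 19.7·2.0·0.3289·0.9444 = 12.237 kPa
FS = 22.027 / 12.237 = 1.800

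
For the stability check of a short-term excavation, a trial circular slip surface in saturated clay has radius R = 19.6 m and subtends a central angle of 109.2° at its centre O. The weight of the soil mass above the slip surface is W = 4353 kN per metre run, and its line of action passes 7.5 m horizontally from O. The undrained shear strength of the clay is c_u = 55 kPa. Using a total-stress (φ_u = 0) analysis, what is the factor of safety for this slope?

FS = 1.23

Taking moments about the centre O, the resisting moment is provided by the undrained shear strength acting along the arc:
Arc length L_a = R·θ = 19.6·(109.2°·π/180) = 19.6·1.9059 = 37.36 m
M_R = c_u·L_a·R = 55·37.36·19.6 = 40269.4 kN·m/m
M_D = W·d = 4353·7.5 = 32647.5 kN·m/m
FS = M_R / M_D = 40269.4 / 32647.5 = 1.233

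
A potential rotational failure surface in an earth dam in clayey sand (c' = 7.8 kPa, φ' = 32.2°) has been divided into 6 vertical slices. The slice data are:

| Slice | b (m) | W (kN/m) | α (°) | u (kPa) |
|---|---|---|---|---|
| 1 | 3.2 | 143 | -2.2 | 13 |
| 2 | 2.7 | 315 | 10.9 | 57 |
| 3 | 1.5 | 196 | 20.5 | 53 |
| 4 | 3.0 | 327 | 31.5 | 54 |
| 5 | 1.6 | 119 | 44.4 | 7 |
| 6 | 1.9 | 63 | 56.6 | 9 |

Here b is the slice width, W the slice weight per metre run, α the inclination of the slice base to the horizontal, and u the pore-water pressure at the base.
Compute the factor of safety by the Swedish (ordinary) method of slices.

Ordinary method of slices: FS = Σ[c'·Δl_i + (W_i cosα_i − u_i·Δl_i)·tanφ'] / Σ W_i sinα_i, with Δl_i = b_i / cosα_i.
Slice 1: Δl = 3.2/cos(-2.2°) = 3.202 m; N'_1 = 143·cos(-2.2°) − 13·3.202 = 101.3; c'Δl = 24.98; W sinα = -5.5
Slice 2: Δl = 2.7/cos10.9° = 2.750 m; N'_2 = 315·cos10.9° − 57·2.750 = 152.6; c'Δl = 21.45; W sinα = 59.6
Slice 3: Δl = 1.5/cos20.5° = 1.601 m; N'_3 = 196·cos20.5° − 53·1.601 = 98.7; c'Δl = 12.49; W sinα = 68.6
Slice 4: Δl = 3.0/cos31.5° = 3.518 m; N'_4 = 327·cos31.5° − 54·3.518 = 88.8; c'Δl = 27.44; W sinα = 170.9
Slice 5: Δl = 1.6/cos44.4° = 2.239 m; N'_5 = 119·cos44.4° − 7·2.239 = 69.3; c'Δl = 17.47; W sinα = 83.3
Slice 6: Δl = 1.9/cos56.6° = 3.452 m; N'_6 = 63·cos56.6° − 9·3.452 = 3.6; c'Δl = 26.92; W sinα = 52.6
Σc'Δl = 130.7 kN/m; ΣN' = 514.3 kN/m; ΣW sinα = 429.4 kN/m
Resisting = 130.7 + 514.3·tan32.2° = 130.7 + 323.9 = 454.6 kN/m
FS = 454.6 / 429.4 = 1.059

FS = 1.06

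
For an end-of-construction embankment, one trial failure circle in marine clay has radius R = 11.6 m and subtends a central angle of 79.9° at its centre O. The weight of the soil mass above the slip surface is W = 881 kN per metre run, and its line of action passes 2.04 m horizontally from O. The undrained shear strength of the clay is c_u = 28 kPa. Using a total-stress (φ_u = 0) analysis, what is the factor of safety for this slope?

FS = 2.92

Taking moments about the centre O, the resisting moment is provided by the undrained shear strength acting along the arc:
Arc length L_a = R·θ = 11.6·(79.9°·π/180) = 11.6·1.3945 = 16.18 m
M_R = c_u·L_a·R = 28·16.18·11.6 = 5254.1 kN·m/m
M_D = W·d = 881·2.04 = 1797.2 kN·m/m
FS = M_R / M_D = 5254.1 / 1797.2 = 2.923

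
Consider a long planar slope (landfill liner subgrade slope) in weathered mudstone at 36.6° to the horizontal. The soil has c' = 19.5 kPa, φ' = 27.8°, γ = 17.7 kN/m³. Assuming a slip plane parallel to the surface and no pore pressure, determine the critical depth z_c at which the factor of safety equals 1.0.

z_c = 7.93 m

Setting FS = 1.00 in FS = [c' + γz cos²β tanφ'] / [γz sinβ cosβ] and solving for z:
z = c' / [γ cosβ (FS·sinβ − cosβ·tanφ')]
  = 19.5 / [17.7·cos36.6°·(1.00·sin36.6° − cos36.6°·tan27.8°)]
  = 19.5 / [17.7·0.8028·(1.00·0.5962 − 0.8028·0.5272)]
  = 19.5 / 2.4576 = 7.935 m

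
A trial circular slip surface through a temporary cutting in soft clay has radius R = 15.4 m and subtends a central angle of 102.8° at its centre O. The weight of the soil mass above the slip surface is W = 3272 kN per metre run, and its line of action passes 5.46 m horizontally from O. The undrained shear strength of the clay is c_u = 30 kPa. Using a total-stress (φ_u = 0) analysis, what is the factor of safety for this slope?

FS = 0.71

Taking moments about the centre O, the resisting moment is provided by the undrained shear strength acting along the arc:
Arc length L_a = R·θ = 15.4·(102.8°·π/180) = 15.4·1.7942 = 27.63 m
M_R = c_u·L_a·R = 30·27.63·15.4 = 12765.4 kN·m/m
M_D = W·d = 3272·5.46 = 17865.1 kN·m/m
FS = M_R / M_D = 12765.4 / 17865.1 = 0.715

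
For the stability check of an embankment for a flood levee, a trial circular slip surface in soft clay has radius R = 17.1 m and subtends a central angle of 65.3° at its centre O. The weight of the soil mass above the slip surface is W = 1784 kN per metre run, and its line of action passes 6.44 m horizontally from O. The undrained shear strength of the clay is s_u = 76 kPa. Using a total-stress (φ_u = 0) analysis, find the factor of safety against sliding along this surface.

Taking moments about the centre O, the resisting moment is provided by the undrained shear strength acting along the arc:
Arc length L_a = R·θ = 17.1·(65.3°·π/180) = 17.1·1.1397 = 19.49 m
M_R = s_u·L_a·R = 76·19.49·17.1 = 25327.7 kN·m/m
M_D = W·d = 1784·6.44 = 11489.0 kN·m/m
FS = M_R / M_D = 25327.7 / 11489.0 = 2.205

FS = 2.20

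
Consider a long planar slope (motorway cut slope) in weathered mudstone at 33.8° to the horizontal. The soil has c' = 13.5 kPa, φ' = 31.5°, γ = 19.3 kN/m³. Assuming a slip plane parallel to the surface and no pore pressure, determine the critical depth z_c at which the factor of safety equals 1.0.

Setting FS = 1.00 in FS = [c' + γz cos²β tanφ'] / [γz sinβ cosβ] and solving for z:
z = c' / [γ cosβ (FS·sinβ − cosβ·tanφ')]
  = 13.5 / [19.3·cos33.8°·(1.00·sin33.8° − cos33.8°·tan31.5°)]
  = 13.5 / [19.3·0.8310·(1.00·0.5563 − 0.8310·0.6128)]
  = 13.5 / 0.7549 = 17.884 m

z_c = 17.88 m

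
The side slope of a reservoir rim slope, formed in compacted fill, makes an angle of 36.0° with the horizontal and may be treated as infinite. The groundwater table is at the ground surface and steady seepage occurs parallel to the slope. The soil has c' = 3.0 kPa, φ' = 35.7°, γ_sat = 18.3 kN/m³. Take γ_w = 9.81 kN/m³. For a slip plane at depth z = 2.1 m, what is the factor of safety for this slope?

FS = 0.62

With seepage parallel to the slope and the water table at the surface, the effective normal stress on the slip plane uses the buoyant unit weight γ' = γ_sat − γ_w while the driving shear stress uses γ_sat:
FS = [c' + γ' z cos²β tanφ'] / [γ_sat z sinβ cosβ]
γ' = 18.3 − 9.81 = 8.49 kN/m³
Numerator = 3.0 + 8.49·2.1·cos²36.0°·tan35.7° = 3.0 + 8.49·2.1·0.6545·0.7186 = 11.385 kPa
Denominator = 18.3·2.1·sin36.0°·cos36.0° = 18.3·2.1·0.5878·0.8090 = 18.275 kPa
FS = 11.385 / 18.275 = 0.623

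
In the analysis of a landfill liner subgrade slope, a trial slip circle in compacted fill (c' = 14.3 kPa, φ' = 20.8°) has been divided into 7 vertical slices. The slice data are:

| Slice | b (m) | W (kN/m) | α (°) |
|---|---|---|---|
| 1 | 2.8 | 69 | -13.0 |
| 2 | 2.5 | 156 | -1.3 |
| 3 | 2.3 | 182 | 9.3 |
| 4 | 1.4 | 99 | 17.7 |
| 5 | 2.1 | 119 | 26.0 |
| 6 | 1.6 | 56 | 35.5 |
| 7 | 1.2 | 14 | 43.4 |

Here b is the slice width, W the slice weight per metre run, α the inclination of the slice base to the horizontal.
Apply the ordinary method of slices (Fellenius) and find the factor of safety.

FS = 3.47

Ordinary method of slices: FS = Σ[c'·Δl_i + (W_i cosα_i)·tanφ'] / Σ W_i sinα_i, with Δl_i = b_i / cosα_i.
Slice 1: Δl = 2.8/cos(-13.0°) = 2.874 m; N'_1 = 69·cos(-13.0°) = 67.2; c'Δl = 41.09; W sinα = -15.5
Slice 2: Δl = 2.5/cos(-1.3°) = 2.501 m; N'_2 = 156·cos(-1.3°) = 156.0; c'Δl = 35.76; W sinα = -3.5
Slice 3: Δl = 2.3/cos9.3° = 2.331 m; N'_3 = 182·cos9.3° = 179.6; c'Δl = 33.33; W sinα = 29.4
Slice 4: Δl = 1.4/cos17.7° = 1.470 m; N'_4 = 99·cos17.7° = 94.3; c'Δl = 21.01; W sinα = 30.1
Slice 5: Δl = 2.1/cos26.0° = 2.336 m; N'_5 = 119·cos26.0° = 107.0; c'Δl = 33.41; W sinα = 52.2
Slice 6: Δl = 1.6/cos35.5° = 1.965 m; N'_6 = 56·cos35.5° = 45.6; c'Δl = 28.10; W sinα = 32.5
Slice 7: Δl = 1.2/cos43.4° = 1.652 m; N'_7 = 14·cos43.4° = 10.2; c'Δl = 23.62; W sinα = 9.6
Σc'Δl = 216.3 kN/m; ΣN' = 659.8 kN/m; ΣW sinα = 134.8 kN/m
Resisting = 216.3 + 659.8·tan20.8° = 216.3 + 250.6 = 467.0 kN/m
FS = 467.0 / 134.8 = 3.465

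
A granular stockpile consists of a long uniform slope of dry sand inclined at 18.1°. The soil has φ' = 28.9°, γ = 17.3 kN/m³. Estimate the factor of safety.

For a dry cohesionless infinite slope the factor of safety is FS = tanφ' / tanβ.
FS = tan28.9° / tan18.1° = 0.5520 / 0.3269 = 1.689

FS = 1.69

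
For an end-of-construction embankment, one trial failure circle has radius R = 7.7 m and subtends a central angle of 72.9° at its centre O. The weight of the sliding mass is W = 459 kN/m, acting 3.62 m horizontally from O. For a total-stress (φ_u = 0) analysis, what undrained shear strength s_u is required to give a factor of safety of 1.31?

s_u = 28.9 kPa

FS = s_u·L_a·R / (W·d), so s_u = FS·W·d / (L_a·R).
Arc length L_a = R·θ = 7.7·(72.9°·π/180) = 7.7·1.2723 = 9.80 m
s_u = 1.31·459·3.62 / (9.80·7.7) = 2176.7 / 75.44 = 28.85 kPa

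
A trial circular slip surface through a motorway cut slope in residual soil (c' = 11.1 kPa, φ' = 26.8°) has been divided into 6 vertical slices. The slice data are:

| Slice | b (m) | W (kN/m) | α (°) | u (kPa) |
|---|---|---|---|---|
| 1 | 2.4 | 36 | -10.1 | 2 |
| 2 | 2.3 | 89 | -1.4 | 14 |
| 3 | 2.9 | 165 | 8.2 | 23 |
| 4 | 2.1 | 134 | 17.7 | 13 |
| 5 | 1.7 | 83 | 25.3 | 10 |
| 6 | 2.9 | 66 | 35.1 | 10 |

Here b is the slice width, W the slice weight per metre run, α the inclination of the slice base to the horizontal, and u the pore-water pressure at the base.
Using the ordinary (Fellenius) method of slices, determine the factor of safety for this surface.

FS = 2.71

Ordinary method of slices: FS = Σ[c'·Δl_i + (W_i cosα_i − u_i·Δl_i)·tanφ'] / Σ W_i sinα_i, with Δl_i = b_i / cosα_i.
Slice 1: Δl = 2.4/cos(-10.1°) = 2.438 m; N'_1 = 36·cos(-10.1°) − 2·2.438 = 30.6; c'Δl = 27.06; W sinα = -6.3
Slice 2: Δl = 2.3/cos(-1.4°) = 2.301 m; N'_2 = 89·cos(-1.4°) − 14·2.301 = 56.8; c'Δl = 25.54; W sinα = -2.2
Slice 3: Δl = 2.9/cos8.2° = 2.930 m; N'_3 = 165·cos8.2° − 23·2.930 = 95.9; c'Δl = 32.52; W sinα = 23.5
Slice 4: Δl = 2.1/cos17.7° = 2.204 m; N'_4 = 134·cos17.7° − 13·2.204 = 99.0; c'Δl = 24.47; W sinα = 40.7
Slice 5: Δl = 1.7/cos25.3° = 1.880 m; N'_5 = 83·cos25.3° − 10·1.880 = 56.2; c'Δl = 20.87; W sinα = 35.5
Slice 6: Δl = 2.9/cos35.1° = 3.545 m; N'_6 = 66·cos35.1° − 10·3.545 = 18.6; c'Δl = 39.34; W sinα = 38.0
Σc'Δl = 169.8 kN/m; ΣN' = 357.0 kN/m; ΣW sinα = 129.2 kN/m
Resisting = 169.8 + 357.0·tan26.8° = 169.8 + 180.4 = 350.2 kN/m
FS = 350.2 / 129.2 = 2.710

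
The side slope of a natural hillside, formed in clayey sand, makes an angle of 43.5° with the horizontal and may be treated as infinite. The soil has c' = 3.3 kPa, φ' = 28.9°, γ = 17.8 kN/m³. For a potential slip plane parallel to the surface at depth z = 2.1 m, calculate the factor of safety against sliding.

For an infinite slope with a slip plane parallel to the surface (no pore pressure): FS = [c' + γz cos²β tanφ'] / [γz sinβ cosβ].
γz = 17.8·2.1 = 37.38 kN/m²
Numerator = 3.3 + 37.38·cos²43.5°·tan28.9° = 3.3 + 37.38·0.5262·0.5520 = 14.157 kPa
Denominator = 37.38·sin43.5°·cos43.5° = 37.38·0.6884·0.7254 = 18.664 kPa
FS = 14.157 / 18.664 = 0.759

FS = 0.76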